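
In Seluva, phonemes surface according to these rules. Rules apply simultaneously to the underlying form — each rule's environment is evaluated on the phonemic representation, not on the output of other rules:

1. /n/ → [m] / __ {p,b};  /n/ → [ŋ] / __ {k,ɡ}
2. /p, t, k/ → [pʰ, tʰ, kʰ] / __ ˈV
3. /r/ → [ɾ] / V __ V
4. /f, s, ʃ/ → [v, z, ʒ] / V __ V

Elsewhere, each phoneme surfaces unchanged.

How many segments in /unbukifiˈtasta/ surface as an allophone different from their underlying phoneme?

3

Segments that undergo a rule: /n/ → [m] (rule 1); /f/ → [v] (rule 4); /t/ → [tʰ] (rule 2).
All other segments surface unchanged.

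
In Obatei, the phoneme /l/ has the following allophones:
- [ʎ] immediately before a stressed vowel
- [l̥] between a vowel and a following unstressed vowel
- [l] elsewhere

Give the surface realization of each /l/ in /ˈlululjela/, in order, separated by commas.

[ʎ], [l̥], [l], [l̥]

Occurrence 1 (position 1): immediately before a stressed vowel → [ʎ].
Occurrence 2 (position 3): between a vowel and a following unstressed vowel → [l̥].
Occurrence 3 (position 5): no conditioning environment matches → elsewhere allophone [l].
Occurrence 4 (position 8): between a vowel and a following unstressed vowel → [l̥].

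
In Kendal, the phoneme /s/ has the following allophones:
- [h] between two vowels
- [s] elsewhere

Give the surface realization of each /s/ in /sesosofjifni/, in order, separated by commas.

[s], [h], [h]

Occurrence 1 (position 1): no conditioning environment matches → elsewhere allophone [s].
Occurrence 2 (position 3): between two vowels → [h].
Occurrence 3 (position 5): between two vowels → [h].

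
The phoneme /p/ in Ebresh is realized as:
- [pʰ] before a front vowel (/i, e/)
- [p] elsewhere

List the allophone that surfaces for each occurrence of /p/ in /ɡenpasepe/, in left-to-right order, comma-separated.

Occurrence 1 (position 4): no conditioning environment matches → elsewhere allophone [p].
Occurrence 2 (position 8): before a front vowel (/i, e/) → [pʰ].

[p], [pʰ]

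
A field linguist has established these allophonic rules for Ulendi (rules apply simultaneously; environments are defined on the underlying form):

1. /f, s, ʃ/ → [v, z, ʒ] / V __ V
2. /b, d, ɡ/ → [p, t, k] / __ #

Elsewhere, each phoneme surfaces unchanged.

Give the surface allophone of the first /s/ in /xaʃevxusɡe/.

/s/ — between /u/ and /ɡ/; rule 1 does not apply here → [s].

[s]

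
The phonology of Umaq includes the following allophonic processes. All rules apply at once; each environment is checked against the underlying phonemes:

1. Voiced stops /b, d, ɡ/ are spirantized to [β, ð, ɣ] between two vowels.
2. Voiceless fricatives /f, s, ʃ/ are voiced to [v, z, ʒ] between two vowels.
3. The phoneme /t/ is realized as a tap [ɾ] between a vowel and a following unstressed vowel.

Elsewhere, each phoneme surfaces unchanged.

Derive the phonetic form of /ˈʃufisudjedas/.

[ˈʃuvizudjeðas]

/ʃ/ (word-initial) is in the target of rule 2 but the environment (between two vowels) is not met → [ʃ].
/u/ — not in any rule's target class → [u].
/f/ (between /u/ and /i/) occurs between two vowels → [v] by rule 2.
/i/ (between /f/ and /s/): no rule targets it → [i].
/s/ meets the environment for rule 2 (between two vowels) → [z].
/u/ (between /s/ and /d/) is unaffected → [u].
/d/ (between /u/ and /j/) fails the environment for rule 1, so it stays [d].
/j/ — not in any rule's target class → [j].
/e/ stays [e].
/d/ — between /e/ and /a/, between two vowels — surfaces as [ð] (rule 1).
/a/ (between /d/ and /s/): no rule targets it → [a].
/s/ — word-final; rule 2 does not apply here → [s].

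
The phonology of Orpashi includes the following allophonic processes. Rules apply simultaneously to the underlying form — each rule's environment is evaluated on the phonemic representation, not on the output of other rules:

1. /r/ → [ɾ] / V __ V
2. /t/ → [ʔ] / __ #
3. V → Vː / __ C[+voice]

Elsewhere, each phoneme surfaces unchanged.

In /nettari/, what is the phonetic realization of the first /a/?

[aː]

Rule 3 applies to /a/ (between /t/ and /r/: before a voiced consonant) → [aː].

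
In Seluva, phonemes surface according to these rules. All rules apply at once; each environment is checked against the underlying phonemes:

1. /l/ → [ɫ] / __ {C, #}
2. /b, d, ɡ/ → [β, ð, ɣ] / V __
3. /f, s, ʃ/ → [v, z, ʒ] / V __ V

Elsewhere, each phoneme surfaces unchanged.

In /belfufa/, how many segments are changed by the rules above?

Segments that undergo a rule: /l/ → [ɫ] (rule 1); /f/ → [v] (rule 3).
All other segments surface unchanged.

2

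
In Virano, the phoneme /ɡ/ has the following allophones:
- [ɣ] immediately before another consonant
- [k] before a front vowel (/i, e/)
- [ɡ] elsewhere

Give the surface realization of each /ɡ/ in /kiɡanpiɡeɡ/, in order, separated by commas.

Occurrence 1 (position 3): no conditioning environment matches → elsewhere allophone [ɡ].
Occurrence 2 (position 8): before a front vowel (/i, e/) → [k].
Occurrence 3 (position 10): no conditioning environment matches → elsewhere allophone [ɡ].

[ɡ], [k], [ɡ]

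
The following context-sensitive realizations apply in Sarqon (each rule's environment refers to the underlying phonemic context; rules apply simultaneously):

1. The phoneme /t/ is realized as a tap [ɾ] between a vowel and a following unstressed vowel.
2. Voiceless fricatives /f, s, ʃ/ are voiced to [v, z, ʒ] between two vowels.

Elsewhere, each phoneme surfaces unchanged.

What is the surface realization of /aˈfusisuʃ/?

[aˈvuzizuʃ]

/f/ meets the environment for rule 2 (between two vowels) → [v].
/s/ — between /u/ and /i/, between two vowels — surfaces as [z] (rule 2).
/s/ — between /i/ and /u/, between two vowels — surfaces as [z] (rule 2).
/ʃ/ (word-final): rule 2 targets it, but not between two vowels → unchanged [ʃ].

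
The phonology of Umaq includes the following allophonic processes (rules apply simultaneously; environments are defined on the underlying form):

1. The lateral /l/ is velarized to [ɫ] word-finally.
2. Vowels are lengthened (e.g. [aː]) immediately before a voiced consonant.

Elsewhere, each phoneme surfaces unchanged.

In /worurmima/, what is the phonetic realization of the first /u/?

/u/ (between /r/ and /r/) occurs before a voiced consonant → [uː] by rule 2.

[uː]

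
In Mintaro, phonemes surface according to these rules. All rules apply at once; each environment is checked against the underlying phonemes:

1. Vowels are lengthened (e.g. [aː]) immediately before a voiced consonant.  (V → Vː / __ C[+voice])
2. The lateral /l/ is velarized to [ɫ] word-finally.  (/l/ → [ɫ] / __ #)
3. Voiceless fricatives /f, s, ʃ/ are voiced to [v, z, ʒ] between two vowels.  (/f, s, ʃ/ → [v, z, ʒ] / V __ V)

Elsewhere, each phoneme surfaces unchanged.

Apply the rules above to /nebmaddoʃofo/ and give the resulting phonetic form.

/n/ — not in any rule's target class → [n].
/e/ — between /n/ and /b/, before a voiced consonant — surfaces as [eː] (rule 1).
/b/ (between /e/ and /m/): no rule targets it → [b].
/m/ stays [m].
/a/ (between /m/ and /d/) occurs before a voiced consonant → [aː] by rule 1.
/d/ stays [d].
/d/ (between /d/ and /o/): no rule targets it → [d].
/o/ (between /d/ and /ʃ/) fails the environment for rule 1, so it stays [o].
Rule 3 applies to /ʃ/ (between /o/ and /o/: between two vowels) → [ʒ].
/o/ (between /ʃ/ and /f/) fails the environment for rule 1, so it stays [o].
/f/ (between /o/ and /o/) occurs between two vowels → [v] by rule 3.
/o/ (word-final): rule 1 targets it, but not before a voiced consonant → unchanged [o].

[neːbmaːddoʒovo]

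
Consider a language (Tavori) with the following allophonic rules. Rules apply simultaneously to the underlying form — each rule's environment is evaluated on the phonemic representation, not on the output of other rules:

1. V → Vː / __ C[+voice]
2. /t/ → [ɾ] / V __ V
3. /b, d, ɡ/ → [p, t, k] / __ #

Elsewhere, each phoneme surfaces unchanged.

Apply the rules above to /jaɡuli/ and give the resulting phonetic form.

/j/ (word-initial) is unaffected → [j].
/a/ (between /j/ and /ɡ/): before a voiced consonant, so rule 1 applies → [aː].
/ɡ/ (between /a/ and /u/): rule 3 targets it, but not word-finally → unchanged [ɡ].
/u/ (between /ɡ/ and /l/) occurs before a voiced consonant → [uː] by rule 1.
/l/ stays [l].
/i/ — word-final; rule 1 does not apply here → [i].

[jaːɡuːli]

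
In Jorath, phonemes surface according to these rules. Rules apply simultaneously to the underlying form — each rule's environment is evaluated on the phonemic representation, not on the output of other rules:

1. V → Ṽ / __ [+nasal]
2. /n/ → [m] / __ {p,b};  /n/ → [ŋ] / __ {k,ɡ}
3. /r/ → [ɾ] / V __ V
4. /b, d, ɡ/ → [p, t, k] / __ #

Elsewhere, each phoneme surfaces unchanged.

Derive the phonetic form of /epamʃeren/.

[epãmʃeɾẽn]

/e/ (word-initial): rule 1 targets it, but not before a nasal consonant → unchanged [e].
/p/ stays [p].
/a/ — between /p/ and /m/, before a nasal consonant — surfaces as [ã] (rule 1).
/m/ — not in any rule's target class → [m].
/ʃ/ (between /m/ and /e/) is unaffected → [ʃ].
/e/ (between /ʃ/ and /r/) is in the target of rule 1 but the environment (before a nasal consonant) is not met → [e].
/r/ (between /e/ and /e/) occurs between two vowels → [ɾ] by rule 3.
Rule 1 applies to /e/ (between /r/ and /n/: before a nasal consonant) → [ẽ].
/n/ (word-final) is in the target of rule 2 but the environment (before a labial or velar stop) is not met → [n].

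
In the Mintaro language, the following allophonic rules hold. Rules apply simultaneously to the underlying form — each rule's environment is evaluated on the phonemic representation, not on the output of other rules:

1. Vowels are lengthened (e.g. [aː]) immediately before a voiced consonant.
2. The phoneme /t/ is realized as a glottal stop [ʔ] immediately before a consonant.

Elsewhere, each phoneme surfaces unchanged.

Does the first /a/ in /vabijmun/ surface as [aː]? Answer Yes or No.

Yes

/a/ (between /v/ and /b/) occurs before a voiced consonant → [aː] by rule 1.
The actual realization is [aː], which matches [aː].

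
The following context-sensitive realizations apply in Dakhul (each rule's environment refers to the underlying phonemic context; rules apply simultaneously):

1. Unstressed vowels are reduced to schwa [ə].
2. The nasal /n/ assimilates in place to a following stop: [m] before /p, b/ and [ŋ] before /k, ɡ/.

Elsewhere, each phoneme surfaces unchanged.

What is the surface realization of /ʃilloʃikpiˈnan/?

[ʃəlləʃəkpəˈnan]

/ʃ/ — not in any rule's target class → [ʃ].
/i/ (between /ʃ/ and /l/) occurs in an unstressed syllable → [ə] by rule 1.
/l/ — not in any rule's target class → [l].
/l/ (between /l/ and /o/) is unaffected → [l].
/o/ meets the environment for rule 1 (in an unstressed syllable) → [ə].
/ʃ/ stays [ʃ].
/i/ (between /ʃ/ and /k/) occurs in an unstressed syllable → [ə] by rule 1.
/k/ (between /i/ and /p/): no rule targets it → [k].
/p/ (between /k/ and /i/): no rule targets it → [p].
/i/ — between /p/ and /n/, in an unstressed syllable — surfaces as [ə] (rule 1).
/n/ (between /i/ and /a/) fails the environment for rule 2, so it stays [n].
/a/ — between /n/ and /n/; rule 1 does not apply here → [a].
/n/ (word-final): rule 2 targets it, but not before a labial or velar stop → unchanged [n].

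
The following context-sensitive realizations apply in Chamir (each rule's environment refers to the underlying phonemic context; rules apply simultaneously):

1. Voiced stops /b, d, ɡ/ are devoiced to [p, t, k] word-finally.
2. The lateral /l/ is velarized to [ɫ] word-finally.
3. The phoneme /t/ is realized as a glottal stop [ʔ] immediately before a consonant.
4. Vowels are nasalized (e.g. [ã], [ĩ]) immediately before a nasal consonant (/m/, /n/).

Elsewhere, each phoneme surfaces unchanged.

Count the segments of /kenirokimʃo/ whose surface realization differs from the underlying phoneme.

Segments that undergo a rule: /e/ → [ẽ] (rule 4); /i/ → [ĩ] (rule 4).
All other segments surface unchanged.

2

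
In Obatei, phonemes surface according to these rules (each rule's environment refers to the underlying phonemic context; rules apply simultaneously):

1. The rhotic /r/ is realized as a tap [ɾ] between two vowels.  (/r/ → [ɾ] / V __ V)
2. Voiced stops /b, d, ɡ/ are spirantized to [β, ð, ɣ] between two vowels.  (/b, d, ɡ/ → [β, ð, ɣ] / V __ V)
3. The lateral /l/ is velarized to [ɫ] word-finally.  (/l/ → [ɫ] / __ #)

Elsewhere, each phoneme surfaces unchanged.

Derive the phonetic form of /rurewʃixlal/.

/r/ (word-initial): rule 1 targets it, but not between two vowels → unchanged [r].
Rule 1 applies to /r/ (between /u/ and /e/: between two vowels) → [ɾ].
/l/ — between /x/ and /a/; rule 3 does not apply here → [l].
Rule 3 applies to /l/ (word-final: word-finally) → [ɫ].

[ruɾewʃixlaɫ]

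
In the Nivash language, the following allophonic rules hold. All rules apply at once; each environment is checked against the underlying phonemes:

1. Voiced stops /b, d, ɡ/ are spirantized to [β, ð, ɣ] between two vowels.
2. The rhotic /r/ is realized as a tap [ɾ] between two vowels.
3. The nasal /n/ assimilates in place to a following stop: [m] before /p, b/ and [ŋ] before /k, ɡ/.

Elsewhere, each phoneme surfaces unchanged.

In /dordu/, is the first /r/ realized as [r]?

Yes

/r/ (between /o/ and /d/): rule 2 targets it, but not between two vowels → unchanged [r].
The actual realization is [r], which matches [r].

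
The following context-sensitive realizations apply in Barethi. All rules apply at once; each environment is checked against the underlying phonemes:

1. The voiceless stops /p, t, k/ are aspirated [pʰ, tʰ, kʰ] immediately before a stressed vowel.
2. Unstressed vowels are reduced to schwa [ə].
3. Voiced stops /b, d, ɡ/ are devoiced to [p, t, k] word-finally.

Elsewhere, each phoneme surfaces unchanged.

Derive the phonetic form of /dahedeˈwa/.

[dəhədəˈwa]

/d/ (word-initial) fails the environment for rule 3, so it stays [d].
/a/ meets the environment for rule 2 (in an unstressed syllable) → [ə].
/e/ — between /h/ and /d/, in an unstressed syllable — surfaces as [ə] (rule 2).
/d/ (between /e/ and /e/) is in the target of rule 3 but the environment (word-finally) is not met → [d].
/e/ — between /d/ and /w/, in an unstressed syllable — surfaces as [ə] (rule 2).
/a/ (word-final) fails the environment for rule 2, so it stays [a].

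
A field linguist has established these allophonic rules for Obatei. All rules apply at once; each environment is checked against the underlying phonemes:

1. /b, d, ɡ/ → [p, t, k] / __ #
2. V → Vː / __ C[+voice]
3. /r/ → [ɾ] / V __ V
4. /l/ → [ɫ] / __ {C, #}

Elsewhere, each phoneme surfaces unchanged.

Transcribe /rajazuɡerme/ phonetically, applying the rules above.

/r/ (word-initial) fails the environment for rule 3, so it stays [r].
Rule 2 applies to /a/ (between /r/ and /j/: before a voiced consonant) → [aː].
/j/ — not in any rule's target class → [j].
/a/ (between /j/ and /z/) occurs before a voiced consonant → [aː] by rule 2.
/z/ (between /a/ and /u/) is unaffected → [z].
/u/ meets the environment for rule 2 (before a voiced consonant) → [uː].
/ɡ/ (between /u/ and /e/): rule 1 targets it, but not word-finally → unchanged [ɡ].
/e/ (between /ɡ/ and /r/): before a voiced consonant, so rule 2 applies → [eː].
/r/ (between /e/ and /m/) fails the environment for rule 3, so it stays [r].
/m/ (between /r/ and /e/): no rule targets it → [m].
/e/ (word-final) is in the target of rule 2 but the environment (before a voiced consonant) is not met → [e].

[raːjaːzuːɡeːrme]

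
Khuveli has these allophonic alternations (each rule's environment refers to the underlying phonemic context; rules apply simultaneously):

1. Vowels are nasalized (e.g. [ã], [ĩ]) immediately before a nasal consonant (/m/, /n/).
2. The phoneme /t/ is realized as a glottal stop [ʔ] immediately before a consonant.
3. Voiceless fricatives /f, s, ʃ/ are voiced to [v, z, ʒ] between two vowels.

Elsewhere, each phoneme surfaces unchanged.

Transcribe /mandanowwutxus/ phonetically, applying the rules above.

/m/ — not in any rule's target class → [m].
/a/ — between /m/ and /n/, before a nasal consonant — surfaces as [ã] (rule 1).
/n/ stays [n].
/d/ (between /n/ and /a/) is unaffected → [d].
Rule 1 applies to /a/ (between /d/ and /n/: before a nasal consonant) → [ã].
/n/ (between /a/ and /o/) is unaffected → [n].
/o/ — between /n/ and /w/; rule 1 does not apply here → [o].
/w/ — not in any rule's target class → [w].
/w/ — not in any rule's target class → [w].
/u/ (between /w/ and /t/) is in the target of rule 1 but the environment (before a nasal consonant) is not met → [u].
Rule 2 applies to /t/ (between /u/ and /x/: immediately before a consonant) → [ʔ].
/x/ stays [x].
/u/ — between /x/ and /s/; rule 1 does not apply here → [u].
/s/ (word-final) fails the environment for rule 3, so it stays [s].

[mãndãnowwuʔxus]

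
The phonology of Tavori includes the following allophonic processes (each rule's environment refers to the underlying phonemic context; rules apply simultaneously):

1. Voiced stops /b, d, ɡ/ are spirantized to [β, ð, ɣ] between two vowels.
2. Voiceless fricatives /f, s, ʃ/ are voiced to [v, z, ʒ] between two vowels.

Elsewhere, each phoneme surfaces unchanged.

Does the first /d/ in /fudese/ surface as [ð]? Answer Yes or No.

/d/ — between /u/ and /e/, between two vowels — surfaces as [ð] (rule 1).
The actual realization is [ð], which matches [ð].

Yes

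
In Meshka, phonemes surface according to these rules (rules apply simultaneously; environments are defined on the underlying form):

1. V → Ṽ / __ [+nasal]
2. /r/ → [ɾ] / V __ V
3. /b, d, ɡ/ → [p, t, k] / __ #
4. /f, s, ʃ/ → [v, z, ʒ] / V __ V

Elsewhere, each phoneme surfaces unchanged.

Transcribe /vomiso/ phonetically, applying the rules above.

/v/ (word-initial): no rule targets it → [v].
/o/ — between /v/ and /m/, before a nasal consonant — surfaces as [õ] (rule 1).
/m/ (between /o/ and /i/): no rule targets it → [m].
/i/ (between /m/ and /s/) fails the environment for rule 1, so it stays [i].
/s/ (between /i/ and /o/) occurs between two vowels → [z] by rule 4.
/o/ (word-final) is in the target of rule 1 but the environment (before a nasal consonant) is not met → [o].

[võmizo]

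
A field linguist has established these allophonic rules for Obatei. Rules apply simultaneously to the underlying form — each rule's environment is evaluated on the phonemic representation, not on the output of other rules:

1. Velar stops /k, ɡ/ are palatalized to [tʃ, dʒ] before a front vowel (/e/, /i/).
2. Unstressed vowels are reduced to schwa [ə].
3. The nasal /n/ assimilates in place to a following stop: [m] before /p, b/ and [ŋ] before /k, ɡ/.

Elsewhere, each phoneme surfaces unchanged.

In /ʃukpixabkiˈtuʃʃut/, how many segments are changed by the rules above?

6

Segments that undergo a rule: /u/ → [ə] (rule 2); /i/ → [ə] (rule 2); /a/ → [ə] (rule 2); /k/ → [tʃ] (rule 1); /i/ → [ə] (rule 2); /u/ → [ə] (rule 2).
All other segments surface unchanged.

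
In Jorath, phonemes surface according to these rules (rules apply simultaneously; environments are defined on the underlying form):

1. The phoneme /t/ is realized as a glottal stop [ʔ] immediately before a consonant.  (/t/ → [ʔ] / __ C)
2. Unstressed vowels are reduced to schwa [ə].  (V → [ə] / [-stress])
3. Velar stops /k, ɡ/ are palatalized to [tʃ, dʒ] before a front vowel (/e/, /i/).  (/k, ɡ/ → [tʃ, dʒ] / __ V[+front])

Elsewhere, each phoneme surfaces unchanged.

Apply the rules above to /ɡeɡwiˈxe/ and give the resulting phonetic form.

[dʒəɡwəˈxe]

/ɡ/ (word-initial): before a front vowel, so rule 3 applies → [dʒ].
/e/ (between /ɡ/ and /ɡ/): in an unstressed syllable, so rule 2 applies → [ə].
/ɡ/ — between /e/ and /w/; rule 3 does not apply here → [ɡ].
/w/ (between /ɡ/ and /i/): no rule targets it → [w].
/i/ (between /w/ and /x/): in an unstressed syllable, so rule 2 applies → [ə].
/x/ (between /i/ and /e/): no rule targets it → [x].
/e/ (word-final) is in the target of rule 2 but the environment (in an unstressed syllable) is not met → [e].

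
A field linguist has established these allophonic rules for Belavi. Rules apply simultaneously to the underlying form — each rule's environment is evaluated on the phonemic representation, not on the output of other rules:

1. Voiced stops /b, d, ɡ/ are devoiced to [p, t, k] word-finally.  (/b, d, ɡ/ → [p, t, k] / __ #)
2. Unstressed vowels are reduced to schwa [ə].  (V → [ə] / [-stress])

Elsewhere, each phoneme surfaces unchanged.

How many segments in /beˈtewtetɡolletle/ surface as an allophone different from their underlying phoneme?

5

Segments that undergo a rule: /e/ → [ə] (rule 2); /e/ → [ə] (rule 2); /o/ → [ə] (rule 2); /e/ → [ə] (rule 2); /e/ → [ə] (rule 2).
All other segments surface unchanged.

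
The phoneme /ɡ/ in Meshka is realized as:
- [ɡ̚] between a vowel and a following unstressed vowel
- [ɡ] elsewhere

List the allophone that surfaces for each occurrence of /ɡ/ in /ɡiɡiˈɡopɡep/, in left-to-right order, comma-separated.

Occurrence 1 (position 1): no conditioning environment matches → elsewhere allophone [ɡ].
Occurrence 2 (position 3): between a vowel and a following unstressed vowel → [ɡ̚].
Occurrence 3 (position 5): no conditioning environment matches → elsewhere allophone [ɡ].
Occurrence 4 (position 8): no conditioning environment matches → elsewhere allophone [ɡ].

[ɡ], [ɡ̚], [ɡ], [ɡ]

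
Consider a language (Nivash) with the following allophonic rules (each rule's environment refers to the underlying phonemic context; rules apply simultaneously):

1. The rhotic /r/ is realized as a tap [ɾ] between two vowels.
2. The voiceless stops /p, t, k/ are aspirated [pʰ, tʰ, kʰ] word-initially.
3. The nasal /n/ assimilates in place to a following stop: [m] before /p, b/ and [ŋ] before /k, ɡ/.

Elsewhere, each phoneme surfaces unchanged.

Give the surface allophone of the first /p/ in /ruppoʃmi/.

[p]

/p/ (between /u/ and /p/) fails the environment for rule 2, so it stays [p].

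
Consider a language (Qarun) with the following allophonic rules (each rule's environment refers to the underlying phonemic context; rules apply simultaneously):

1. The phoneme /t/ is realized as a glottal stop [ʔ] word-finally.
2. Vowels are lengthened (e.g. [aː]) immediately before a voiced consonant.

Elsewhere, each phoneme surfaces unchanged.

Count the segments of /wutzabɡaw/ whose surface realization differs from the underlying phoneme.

Segments that undergo a rule: /a/ → [aː] (rule 2); /a/ → [aː] (rule 2).
All other segments surface unchanged.

2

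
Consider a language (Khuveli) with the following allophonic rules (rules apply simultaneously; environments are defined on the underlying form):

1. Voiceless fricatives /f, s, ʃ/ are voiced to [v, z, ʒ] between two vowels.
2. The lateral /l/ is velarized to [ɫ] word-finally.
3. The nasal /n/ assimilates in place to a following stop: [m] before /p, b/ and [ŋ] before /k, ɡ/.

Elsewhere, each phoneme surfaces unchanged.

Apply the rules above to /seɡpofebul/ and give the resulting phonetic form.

[seɡpovebuɫ]

/s/ (word-initial) fails the environment for rule 1, so it stays [s].
/e/ — not in any rule's target class → [e].
/ɡ/ (between /e/ and /p/): no rule targets it → [ɡ].
/p/ (between /ɡ/ and /o/) is unaffected → [p].
/o/ (between /p/ and /f/): no rule targets it → [o].
/f/ (between /o/ and /e/) occurs between two vowels → [v] by rule 1.
/e/ (between /f/ and /b/) is unaffected → [e].
/b/ — not in any rule's target class → [b].
/u/ (between /b/ and /l/) is unaffected → [u].
/l/ (word-final): word-finally, so rule 2 applies → [ɫ].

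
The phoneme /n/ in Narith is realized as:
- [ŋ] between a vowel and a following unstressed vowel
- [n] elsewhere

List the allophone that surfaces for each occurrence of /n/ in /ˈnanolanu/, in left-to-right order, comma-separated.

Occurrence 1 (position 1): no conditioning environment matches → elsewhere allophone [n].
Occurrence 2 (position 3): between a vowel and a following unstressed vowel → [ŋ].
Occurrence 3 (position 7): between a vowel and a following unstressed vowel → [ŋ].

[n], [ŋ], [ŋ]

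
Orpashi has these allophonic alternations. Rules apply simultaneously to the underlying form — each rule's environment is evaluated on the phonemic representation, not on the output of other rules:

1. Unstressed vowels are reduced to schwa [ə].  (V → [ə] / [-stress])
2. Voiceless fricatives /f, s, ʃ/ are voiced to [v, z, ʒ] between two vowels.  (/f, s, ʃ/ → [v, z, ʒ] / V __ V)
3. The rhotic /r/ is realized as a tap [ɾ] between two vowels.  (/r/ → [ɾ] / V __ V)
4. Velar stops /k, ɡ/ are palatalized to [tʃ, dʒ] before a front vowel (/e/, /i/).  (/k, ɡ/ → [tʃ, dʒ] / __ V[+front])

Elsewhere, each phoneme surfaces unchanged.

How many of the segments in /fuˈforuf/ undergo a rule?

4

Segments that undergo a rule: /u/ → [ə] (rule 1); /f/ → [v] (rule 2); /r/ → [ɾ] (rule 3); /u/ → [ə] (rule 1).
All other segments surface unchanged.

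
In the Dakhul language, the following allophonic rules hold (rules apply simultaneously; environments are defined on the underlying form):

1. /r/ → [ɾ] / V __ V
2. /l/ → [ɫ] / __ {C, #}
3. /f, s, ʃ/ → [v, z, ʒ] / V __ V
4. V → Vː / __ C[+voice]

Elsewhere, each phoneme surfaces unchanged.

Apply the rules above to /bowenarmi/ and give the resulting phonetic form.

/b/ (word-initial) is unaffected → [b].
/o/ — between /b/ and /w/, before a voiced consonant — surfaces as [oː] (rule 4).
/w/ (between /o/ and /e/): no rule targets it → [w].
/e/ meets the environment for rule 4 (before a voiced consonant) → [eː].
/n/ (between /e/ and /a/): no rule targets it → [n].
/a/ — between /n/ and /r/, before a voiced consonant — surfaces as [aː] (rule 4).
/r/ (between /a/ and /m/) is in the target of rule 1 but the environment (between two vowels) is not met → [r].
/m/ — not in any rule's target class → [m].
/i/ (word-final) is in the target of rule 4 but the environment (before a voiced consonant) is not met → [i].

[boːweːnaːrmi]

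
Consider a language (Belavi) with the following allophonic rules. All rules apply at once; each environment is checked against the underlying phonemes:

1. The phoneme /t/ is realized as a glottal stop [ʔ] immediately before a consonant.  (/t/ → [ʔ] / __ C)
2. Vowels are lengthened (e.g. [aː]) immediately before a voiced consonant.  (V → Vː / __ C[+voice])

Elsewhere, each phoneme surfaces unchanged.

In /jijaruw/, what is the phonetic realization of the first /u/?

/u/ (between /r/ and /w/) occurs before a voiced consonant → [uː] by rule 2.

[uː]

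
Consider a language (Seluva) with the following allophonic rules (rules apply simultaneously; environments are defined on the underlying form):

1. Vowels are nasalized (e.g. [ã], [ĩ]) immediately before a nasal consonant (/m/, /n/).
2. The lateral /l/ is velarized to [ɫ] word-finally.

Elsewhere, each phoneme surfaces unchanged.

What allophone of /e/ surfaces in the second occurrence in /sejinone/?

[e]

/e/ (word-final) is in the target of rule 1 but the environment (before a nasal consonant) is not met → [e].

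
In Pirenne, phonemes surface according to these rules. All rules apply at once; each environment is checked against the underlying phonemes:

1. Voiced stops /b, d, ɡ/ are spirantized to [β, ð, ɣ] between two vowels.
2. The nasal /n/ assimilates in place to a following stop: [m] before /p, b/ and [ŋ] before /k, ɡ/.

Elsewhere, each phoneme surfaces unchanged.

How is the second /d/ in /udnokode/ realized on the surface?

[ð]

/d/ — between /o/ and /e/, between two vowels — surfaces as [ð] (rule 1).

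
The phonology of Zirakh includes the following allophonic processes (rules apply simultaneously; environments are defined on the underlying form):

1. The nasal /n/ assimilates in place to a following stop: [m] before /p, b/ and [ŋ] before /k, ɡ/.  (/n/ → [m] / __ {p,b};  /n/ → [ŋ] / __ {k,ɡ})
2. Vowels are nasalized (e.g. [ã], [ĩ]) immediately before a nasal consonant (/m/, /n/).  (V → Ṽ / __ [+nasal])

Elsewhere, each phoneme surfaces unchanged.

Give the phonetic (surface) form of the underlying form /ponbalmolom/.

/p/ — not in any rule's target class → [p].
/o/ (between /p/ and /n/): before a nasal consonant, so rule 2 applies → [õ].
Rule 1 applies to /n/ (between /o/ and /b/: before a labial or velar stop) → [m].
/b/ stays [b].
/a/ (between /b/ and /l/): rule 2 targets it, but not before a nasal consonant → unchanged [a].
/l/ — not in any rule's target class → [l].
/m/ (between /l/ and /o/): no rule targets it → [m].
/o/ (between /m/ and /l/): rule 2 targets it, but not before a nasal consonant → unchanged [o].
/l/ (between /o/ and /o/) is unaffected → [l].
Rule 2 applies to /o/ (between /l/ and /m/: before a nasal consonant) → [õ].
/m/ (word-final) is unaffected → [m].

[põmbalmolõm]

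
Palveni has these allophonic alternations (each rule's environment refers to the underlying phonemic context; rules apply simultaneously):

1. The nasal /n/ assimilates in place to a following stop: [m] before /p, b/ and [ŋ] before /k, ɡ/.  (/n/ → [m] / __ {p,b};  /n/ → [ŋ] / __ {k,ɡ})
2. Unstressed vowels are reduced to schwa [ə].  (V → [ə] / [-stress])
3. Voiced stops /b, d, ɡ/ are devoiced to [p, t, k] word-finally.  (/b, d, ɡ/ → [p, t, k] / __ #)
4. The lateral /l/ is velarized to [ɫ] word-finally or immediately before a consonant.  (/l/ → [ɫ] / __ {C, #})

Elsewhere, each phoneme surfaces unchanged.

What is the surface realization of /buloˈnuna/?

[bələˈnunə]

/b/ (word-initial) is in the target of rule 3 but the environment (word-finally) is not met → [b].
/u/ — between /b/ and /l/, in an unstressed syllable — surfaces as [ə] (rule 2).
/l/ (between /u/ and /o/) fails the environment for rule 4, so it stays [l].
Rule 2 applies to /o/ (between /l/ and /n/: in an unstressed syllable) → [ə].
/n/ (between /o/ and /u/): rule 1 targets it, but not before a labial or velar stop → unchanged [n].
/u/ (between /n/ and /n/) is in the target of rule 2 but the environment (in an unstressed syllable) is not met → [u].
/n/ (between /u/ and /a/) is in the target of rule 1 but the environment (before a labial or velar stop) is not met → [n].
/a/ meets the environment for rule 2 (in an unstressed syllable) → [ə].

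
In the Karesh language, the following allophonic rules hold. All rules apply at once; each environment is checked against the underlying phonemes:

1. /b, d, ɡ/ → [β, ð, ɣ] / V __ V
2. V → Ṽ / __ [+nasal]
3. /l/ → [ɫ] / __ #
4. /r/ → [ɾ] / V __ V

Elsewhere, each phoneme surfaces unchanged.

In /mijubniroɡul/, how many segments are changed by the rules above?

Segments that undergo a rule: /r/ → [ɾ] (rule 4); /ɡ/ → [ɣ] (rule 1); /l/ → [ɫ] (rule 3).
All other segments surface unchanged.

3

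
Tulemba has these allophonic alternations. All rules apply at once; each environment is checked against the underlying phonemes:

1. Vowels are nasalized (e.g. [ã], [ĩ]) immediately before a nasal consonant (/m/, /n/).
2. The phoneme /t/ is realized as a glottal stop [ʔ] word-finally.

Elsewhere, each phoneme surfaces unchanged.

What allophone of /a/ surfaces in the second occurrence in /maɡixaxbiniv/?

[a]

/a/ (between /x/ and /x/) is in the target of rule 1 but the environment (before a nasal consonant) is not met → [a].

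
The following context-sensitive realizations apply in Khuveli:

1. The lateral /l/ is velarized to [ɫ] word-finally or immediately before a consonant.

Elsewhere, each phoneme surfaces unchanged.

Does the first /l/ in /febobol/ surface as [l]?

Rule 1 applies to /l/ (word-final: word-finally or immediately before a consonant) → [ɫ].
The actual realization is [ɫ], not [l].

No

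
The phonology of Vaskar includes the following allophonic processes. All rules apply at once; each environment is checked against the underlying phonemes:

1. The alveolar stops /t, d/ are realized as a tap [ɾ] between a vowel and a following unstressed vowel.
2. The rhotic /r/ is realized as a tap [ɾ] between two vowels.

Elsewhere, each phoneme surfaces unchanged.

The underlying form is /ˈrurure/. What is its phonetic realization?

[ˈruɾuɾe]

/r/ (word-initial) is in the target of rule 2 but the environment (between two vowels) is not met → [r].
/u/ stays [u].
/r/ — between /u/ and /u/, between two vowels — surfaces as [ɾ] (rule 2).
/u/ stays [u].
/r/ meets the environment for rule 2 (between two vowels) → [ɾ].
/e/ (word-final) is unaffected → [e].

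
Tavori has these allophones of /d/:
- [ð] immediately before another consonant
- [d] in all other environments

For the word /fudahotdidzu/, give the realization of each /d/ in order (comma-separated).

Occurrence 1 (position 3): no conditioning environment matches → elsewhere allophone [d].
Occurrence 2 (position 8): no conditioning environment matches → elsewhere allophone [d].
Occurrence 3 (position 10): immediately before another consonant → [ð].

[d], [d], [ð]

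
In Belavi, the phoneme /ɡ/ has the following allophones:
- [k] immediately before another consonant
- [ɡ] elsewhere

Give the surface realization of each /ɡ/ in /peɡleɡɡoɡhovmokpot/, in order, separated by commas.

[k], [k], [ɡ], [k]

Occurrence 1 (position 3): immediately before another consonant → [k].
Occurrence 2 (position 6): immediately before another consonant → [k].
Occurrence 3 (position 7): no conditioning environment matches → elsewhere allophone [ɡ].
Occurrence 4 (position 9): immediately before another consonant → [k].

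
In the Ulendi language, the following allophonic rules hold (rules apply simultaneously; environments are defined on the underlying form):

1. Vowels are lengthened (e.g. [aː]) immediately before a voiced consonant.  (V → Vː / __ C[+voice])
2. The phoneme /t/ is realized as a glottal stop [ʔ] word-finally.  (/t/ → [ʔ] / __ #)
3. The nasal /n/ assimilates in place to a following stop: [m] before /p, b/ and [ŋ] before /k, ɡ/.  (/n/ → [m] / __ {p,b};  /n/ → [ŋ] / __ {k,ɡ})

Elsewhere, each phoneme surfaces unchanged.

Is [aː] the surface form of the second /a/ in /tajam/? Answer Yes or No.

/a/ — between /j/ and /m/, before a voiced consonant — surfaces as [aː] (rule 1).
The actual realization is [aː], which matches [aː].

Yes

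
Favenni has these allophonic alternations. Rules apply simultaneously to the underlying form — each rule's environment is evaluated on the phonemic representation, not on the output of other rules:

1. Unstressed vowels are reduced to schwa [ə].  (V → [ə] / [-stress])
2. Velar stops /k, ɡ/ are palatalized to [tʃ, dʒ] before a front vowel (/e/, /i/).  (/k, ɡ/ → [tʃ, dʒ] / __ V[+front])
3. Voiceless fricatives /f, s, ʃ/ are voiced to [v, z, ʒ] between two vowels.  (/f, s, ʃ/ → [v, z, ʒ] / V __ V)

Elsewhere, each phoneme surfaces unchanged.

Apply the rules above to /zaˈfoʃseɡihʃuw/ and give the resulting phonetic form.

[zəˈvoʃsədʒəhʃəw]

/z/ (word-initial): no rule targets it → [z].
/a/ meets the environment for rule 1 (in an unstressed syllable) → [ə].
/f/ meets the environment for rule 3 (between two vowels) → [v].
/o/ (between /f/ and /ʃ/) is in the target of rule 1 but the environment (in an unstressed syllable) is not met → [o].
/ʃ/ (between /o/ and /s/) is in the target of rule 3 but the environment (between two vowels) is not met → [ʃ].
/s/ (between /ʃ/ and /e/) fails the environment for rule 3, so it stays [s].
/e/ meets the environment for rule 1 (in an unstressed syllable) → [ə].
/ɡ/ (between /e/ and /i/): before a front vowel, so rule 2 applies → [dʒ].
Rule 1 applies to /i/ (between /ɡ/ and /h/: in an unstressed syllable) → [ə].
/h/ — not in any rule's target class → [h].
/ʃ/ (between /h/ and /u/) is in the target of rule 3 but the environment (between two vowels) is not met → [ʃ].
Rule 1 applies to /u/ (between /ʃ/ and /w/: in an unstressed syllable) → [ə].
/w/ stays [w].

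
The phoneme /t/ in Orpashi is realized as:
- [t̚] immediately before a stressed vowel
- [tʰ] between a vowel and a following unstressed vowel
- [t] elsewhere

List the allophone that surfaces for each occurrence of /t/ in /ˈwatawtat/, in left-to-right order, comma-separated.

Occurrence 1 (position 3): between a vowel and a following unstressed vowel → [tʰ].
Occurrence 2 (position 6): no conditioning environment matches → elsewhere allophone [t].
Occurrence 3 (position 8): no conditioning environment matches → elsewhere allophone [t].

[tʰ], [t], [t]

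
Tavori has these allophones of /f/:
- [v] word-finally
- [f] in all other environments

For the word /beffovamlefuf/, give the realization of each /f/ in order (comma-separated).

[f], [f], [f], [v]

Occurrence 1 (position 3): no conditioning environment matches → elsewhere allophone [f].
Occurrence 2 (position 4): no conditioning environment matches → elsewhere allophone [f].
Occurrence 3 (position 11): no conditioning environment matches → elsewhere allophone [f].
Occurrence 4 (position 13): word-finally → [v].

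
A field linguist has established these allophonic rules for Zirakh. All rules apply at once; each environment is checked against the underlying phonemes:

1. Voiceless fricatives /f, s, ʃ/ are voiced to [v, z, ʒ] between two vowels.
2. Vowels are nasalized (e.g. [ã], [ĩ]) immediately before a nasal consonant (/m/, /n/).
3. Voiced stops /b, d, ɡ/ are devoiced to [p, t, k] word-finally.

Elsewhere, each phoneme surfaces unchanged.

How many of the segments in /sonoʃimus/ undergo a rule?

Segments that undergo a rule: /o/ → [õ] (rule 2); /ʃ/ → [ʒ] (rule 1); /i/ → [ĩ] (rule 2).
All other segments surface unchanged.

3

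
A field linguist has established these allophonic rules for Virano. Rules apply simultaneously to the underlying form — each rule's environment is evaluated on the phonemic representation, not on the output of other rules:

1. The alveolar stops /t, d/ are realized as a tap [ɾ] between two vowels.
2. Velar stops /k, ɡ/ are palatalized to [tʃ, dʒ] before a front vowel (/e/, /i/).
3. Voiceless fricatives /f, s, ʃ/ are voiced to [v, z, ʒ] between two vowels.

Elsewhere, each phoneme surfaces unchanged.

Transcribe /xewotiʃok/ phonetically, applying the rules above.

/x/ (word-initial) is unaffected → [x].
/e/ — not in any rule's target class → [e].
/w/ stays [w].
/o/ — not in any rule's target class → [o].
/t/ (between /o/ and /i/): between two vowels, so rule 1 applies → [ɾ].
/i/ stays [i].
/ʃ/ meets the environment for rule 3 (between two vowels) → [ʒ].
/o/ — not in any rule's target class → [o].
/k/ — word-final; rule 2 does not apply here → [k].

[xewoɾiʒok]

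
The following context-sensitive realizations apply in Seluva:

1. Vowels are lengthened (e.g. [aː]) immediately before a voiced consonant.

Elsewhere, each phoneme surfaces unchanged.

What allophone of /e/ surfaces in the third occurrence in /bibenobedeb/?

[eː]

/e/ — between /d/ and /b/, before a voiced consonant — surfaces as [eː] (rule 1).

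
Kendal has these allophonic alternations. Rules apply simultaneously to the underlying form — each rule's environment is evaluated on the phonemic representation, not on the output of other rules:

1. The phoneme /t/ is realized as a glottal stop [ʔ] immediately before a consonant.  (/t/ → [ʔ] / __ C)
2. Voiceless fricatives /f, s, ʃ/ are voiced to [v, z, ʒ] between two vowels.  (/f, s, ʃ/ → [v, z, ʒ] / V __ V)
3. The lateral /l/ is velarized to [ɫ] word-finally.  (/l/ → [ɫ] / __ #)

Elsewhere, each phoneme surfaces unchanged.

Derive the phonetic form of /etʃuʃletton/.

/e/ — not in any rule's target class → [e].
/t/ meets the environment for rule 1 (immediately before a consonant) → [ʔ].
/ʃ/ (between /t/ and /u/) fails the environment for rule 2, so it stays [ʃ].
/u/ — not in any rule's target class → [u].
/ʃ/ (between /u/ and /l/) fails the environment for rule 2, so it stays [ʃ].
/l/ (between /ʃ/ and /e/) fails the environment for rule 3, so it stays [l].
/e/ (between /l/ and /t/): no rule targets it → [e].
/t/ (between /e/ and /t/) occurs immediately before a consonant → [ʔ] by rule 1.
/t/ — between /t/ and /o/; rule 1 does not apply here → [t].
/o/ (between /t/ and /n/): no rule targets it → [o].
/n/ stays [n].

[eʔʃuʃleʔton]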